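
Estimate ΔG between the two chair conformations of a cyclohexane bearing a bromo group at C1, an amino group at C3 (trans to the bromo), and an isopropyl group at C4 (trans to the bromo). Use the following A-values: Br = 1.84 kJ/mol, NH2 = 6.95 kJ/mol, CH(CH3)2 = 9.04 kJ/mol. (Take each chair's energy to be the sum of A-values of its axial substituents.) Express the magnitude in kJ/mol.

3.93 kJ/mol

Chair I (bromo axial, amino equatorial, isopropyl axial): E = 10.88 kJ/mol.
Chair II (bromo equatorial, amino axial, isopropyl equatorial): E = 6.95 kJ/mol.
ΔE = 10.88 − 6.95 = 3.93 kJ/mol; chair II is more stable.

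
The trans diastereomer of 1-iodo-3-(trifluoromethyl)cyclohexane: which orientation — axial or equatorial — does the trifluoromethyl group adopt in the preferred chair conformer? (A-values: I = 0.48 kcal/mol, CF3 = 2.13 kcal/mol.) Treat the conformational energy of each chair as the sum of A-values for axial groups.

equatorial

C1 and C3 have the same parity, so for the trans isomer the two substituents are one axial and one equatorial in each chair.
Chair I (iodo axial, trifluoromethyl equatorial): E = 0.48 kcal/mol.
Chair II (iodo equatorial, trifluoromethyl axial): E = 2.13 kcal/mol.
Chair I is the more stable (lower-energy) conformer, and in that chair the trifluoromethyl group is equatorial.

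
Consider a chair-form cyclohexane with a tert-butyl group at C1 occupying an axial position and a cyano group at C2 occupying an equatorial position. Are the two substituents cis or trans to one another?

C1 and C2 have opposite parity, so their axial bonds point in opposite directions.
With opposite-parity carbons, two substituents on the same face are one axial and one equatorial; opposite faces give both axial or both equatorial.
Here the groups are axial/equatorial → same face → cis.

cis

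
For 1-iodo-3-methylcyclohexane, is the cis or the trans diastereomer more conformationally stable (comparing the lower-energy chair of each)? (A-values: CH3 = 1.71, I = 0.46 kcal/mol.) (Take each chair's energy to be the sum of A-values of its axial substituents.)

At 1,3 positions (parity same): cis → (e,e or a,a); trans → (a,e or e,a).
Best chair for cis: E = 0.00 kcal/mol; best chair for trans: E = 0.46 kcal/mol.
The cis isomer is lower by 0.46 kcal/mol.

cis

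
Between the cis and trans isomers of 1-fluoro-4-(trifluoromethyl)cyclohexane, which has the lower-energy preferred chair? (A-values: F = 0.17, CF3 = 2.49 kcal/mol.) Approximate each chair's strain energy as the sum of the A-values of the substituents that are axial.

trans

At 1,4 positions (parity opposite): cis → (a,e or e,a); trans → (e,e or a,a).
Best chair for cis: E = 0.17 kcal/mol; best chair for trans: E = 0.00 kcal/mol.
The trans isomer is lower by 0.17 kcal/mol.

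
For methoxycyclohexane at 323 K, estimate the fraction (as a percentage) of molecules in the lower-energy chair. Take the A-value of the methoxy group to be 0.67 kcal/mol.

One chair has the methoxy group axial (E = 0.67 kcal/mol) and the other has it equatorial (E = 0).
ΔG = 0.67 kcal/mol between the two chairs.
K = exp(ΔG/RT) with R = 1.987×10⁻³ kcal mol⁻¹ K⁻¹ and T = 323 K gives K ≈ 2.84.
Fraction in the lower-energy chair = K/(K+1) = 74.0%.

74.0%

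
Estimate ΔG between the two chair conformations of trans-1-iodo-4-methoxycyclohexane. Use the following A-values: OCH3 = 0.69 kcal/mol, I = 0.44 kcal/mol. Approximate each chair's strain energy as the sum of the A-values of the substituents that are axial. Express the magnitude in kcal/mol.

1.13 kcal/mol

C1 and C4 have opposite parity, so for the trans isomer the two substituents are e,e in one chair and a,a in the other.
Chair I (methoxy axial, iodo axial): E = 1.13 kcal/mol.
Chair II (methoxy equatorial, iodo equatorial): E = 0.00 kcal/mol.
ΔE = 1.13 − 0.00 = 1.13 kcal/mol; chair II is more stable.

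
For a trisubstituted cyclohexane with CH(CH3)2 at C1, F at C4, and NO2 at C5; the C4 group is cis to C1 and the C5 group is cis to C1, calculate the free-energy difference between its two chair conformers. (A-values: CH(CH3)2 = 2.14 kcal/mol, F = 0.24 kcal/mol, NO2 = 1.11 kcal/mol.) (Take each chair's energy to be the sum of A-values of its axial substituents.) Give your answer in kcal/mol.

Chair I (isopropyl axial, fluoro equatorial, nitro axial): E = 3.25 kcal/mol.
Chair II (isopropyl equatorial, fluoro axial, nitro equatorial): E = 0.24 kcal/mol.
ΔE = 3.25 − 0.24 = 3.01 kcal/mol; chair II is more stable.

3.01 kcal/mol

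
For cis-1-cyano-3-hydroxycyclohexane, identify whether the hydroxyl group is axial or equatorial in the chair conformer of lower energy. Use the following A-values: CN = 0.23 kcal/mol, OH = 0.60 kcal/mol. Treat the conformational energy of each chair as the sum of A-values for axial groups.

equatorial

C1 and C3 have the same parity, so for the cis isomer the two substituents are e,e in one chair and a,a in the other.
Chair I (cyano axial, hydroxyl axial): E = 0.83 kcal/mol.
Chair II (cyano equatorial, hydroxyl equatorial): E = 0.00 kcal/mol.
Chair II is the more stable (lower-energy) conformer, and in that chair the hydroxyl group is equatorial.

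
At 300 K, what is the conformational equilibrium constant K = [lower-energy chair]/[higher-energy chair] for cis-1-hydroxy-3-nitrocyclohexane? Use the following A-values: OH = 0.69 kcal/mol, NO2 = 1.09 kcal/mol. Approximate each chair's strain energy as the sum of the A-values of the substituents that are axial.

K ≈ 19.8

C1 and C3 have the same parity, so for the cis isomer the two substituents are e,e in one chair and a,a in the other.
Chair I (hydroxyl axial, nitro axial): E = 1.78 kcal/mol; chair II (hydroxyl equatorial, nitro equatorial): E = 0.00 kcal/mol.
ΔG = 1.78 kcal/mol between the two chairs.
K = exp(ΔG/RT) with R = 1.987×10⁻³ kcal mol⁻¹ K⁻¹ and T = 300 K gives K ≈ 19.8.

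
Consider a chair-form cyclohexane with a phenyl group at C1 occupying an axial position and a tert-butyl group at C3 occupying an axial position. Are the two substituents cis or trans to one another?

C1 and C3 have the same parity, so their axial bonds point in the same direction.
With same-parity carbons, two substituents on the same face are both axial or both equatorial; opposite faces give one of each.
Here the groups are axial/axial → same face → cis.

cis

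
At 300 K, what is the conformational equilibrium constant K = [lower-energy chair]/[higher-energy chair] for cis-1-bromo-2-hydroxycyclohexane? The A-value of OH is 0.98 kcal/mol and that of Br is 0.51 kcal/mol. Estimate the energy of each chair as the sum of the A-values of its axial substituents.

K ≈ 2.20

C1 and C2 have opposite parity, so for the cis isomer the two substituents are one axial and one equatorial in each chair.
Chair I (hydroxyl axial, bromo equatorial): E = 0.98 kcal/mol; chair II (hydroxyl equatorial, bromo axial): E = 0.51 kcal/mol.
ΔG = 0.47 kcal/mol between the two chairs.
K = exp(ΔG/RT) with R = 1.987×10⁻³ kcal mol⁻¹ K⁻¹ and T = 300 K gives K ≈ 2.2.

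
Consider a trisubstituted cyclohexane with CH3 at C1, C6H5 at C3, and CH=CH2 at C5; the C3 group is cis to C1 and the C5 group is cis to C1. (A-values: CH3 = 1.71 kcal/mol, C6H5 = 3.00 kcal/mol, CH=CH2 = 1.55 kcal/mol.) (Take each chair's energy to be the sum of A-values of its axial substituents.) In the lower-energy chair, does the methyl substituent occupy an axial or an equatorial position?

Chair I (methyl axial, phenyl axial, vinyl axial): E = 6.26 kcal/mol.
Chair II (methyl equatorial, phenyl equatorial, vinyl equatorial): E = 0.00 kcal/mol.
Chair II is the more stable (lower-energy) conformer, and in that chair the methyl group is equatorial.

equatorial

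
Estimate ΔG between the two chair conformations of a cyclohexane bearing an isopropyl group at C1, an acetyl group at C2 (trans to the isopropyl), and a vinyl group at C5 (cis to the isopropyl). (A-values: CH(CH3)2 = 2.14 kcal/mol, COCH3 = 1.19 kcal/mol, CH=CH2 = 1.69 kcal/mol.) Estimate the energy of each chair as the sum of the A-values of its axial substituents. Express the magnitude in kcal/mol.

5.02 kcal/mol

Chair I (isopropyl axial, acetyl axial, vinyl axial): E = 5.02 kcal/mol.
Chair II (isopropyl equatorial, acetyl equatorial, vinyl equatorial): E = 0.00 kcal/mol.
ΔE = 5.02 − 0.00 = 5.02 kcal/mol; chair II is more stable.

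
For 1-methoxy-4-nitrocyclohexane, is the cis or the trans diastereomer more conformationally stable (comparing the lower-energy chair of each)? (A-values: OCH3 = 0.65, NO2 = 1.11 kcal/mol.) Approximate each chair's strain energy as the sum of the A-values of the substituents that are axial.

trans

At 1,4 positions (parity opposite): cis → (a,e or e,a); trans → (e,e or a,a).
Best chair for cis: E = 0.65 kcal/mol; best chair for trans: E = 0.00 kcal/mol.
The trans isomer is lower by 0.65 kcal/mol.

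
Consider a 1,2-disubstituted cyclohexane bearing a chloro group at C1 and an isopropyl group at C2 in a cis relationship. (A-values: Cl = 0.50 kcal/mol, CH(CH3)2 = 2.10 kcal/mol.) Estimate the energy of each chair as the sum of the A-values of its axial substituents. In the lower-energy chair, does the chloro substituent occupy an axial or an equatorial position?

C1 and C2 have opposite parity, so for the cis isomer the two substituents are one axial and one equatorial in each chair.
Chair I (chloro axial, isopropyl equatorial): E = 0.50 kcal/mol.
Chair II (chloro equatorial, isopropyl axial): E = 2.10 kcal/mol.
Chair I is the more stable (lower-energy) conformer, and in that chair the chloro group is axial.

axial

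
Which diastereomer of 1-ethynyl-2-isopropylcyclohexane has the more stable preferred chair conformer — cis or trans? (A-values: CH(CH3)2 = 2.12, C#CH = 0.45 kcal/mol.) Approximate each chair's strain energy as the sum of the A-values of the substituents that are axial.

trans

At 1,2 positions (parity opposite): cis → (a,e or e,a); trans → (e,e or a,a).
Best chair for cis: E = 0.45 kcal/mol; best chair for trans: E = 0.00 kcal/mol.
The trans isomer is lower by 0.45 kcal/mol.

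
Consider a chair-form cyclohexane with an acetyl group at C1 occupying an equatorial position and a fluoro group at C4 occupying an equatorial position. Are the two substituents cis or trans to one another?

C1 and C4 have opposite parity, so their axial bonds point in opposite directions.
With opposite-parity carbons, two substituents on the same face are one axial and one equatorial; opposite faces give both axial or both equatorial.
Here the groups are equatorial/equatorial → opposite face → trans.

trans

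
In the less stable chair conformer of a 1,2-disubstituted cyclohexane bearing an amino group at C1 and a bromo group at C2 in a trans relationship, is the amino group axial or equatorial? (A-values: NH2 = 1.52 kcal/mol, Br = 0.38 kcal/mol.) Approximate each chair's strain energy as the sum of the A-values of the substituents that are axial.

C1 and C2 have opposite parity, so for the trans isomer the two substituents are e,e in one chair and a,a in the other.
Chair I (amino axial, bromo axial): E = 1.90 kcal/mol.
Chair II (amino equatorial, bromo equatorial): E = 0.00 kcal/mol.
Chair I is the less stable (higher-energy) conformer, and in that chair the amino group is axial.

axial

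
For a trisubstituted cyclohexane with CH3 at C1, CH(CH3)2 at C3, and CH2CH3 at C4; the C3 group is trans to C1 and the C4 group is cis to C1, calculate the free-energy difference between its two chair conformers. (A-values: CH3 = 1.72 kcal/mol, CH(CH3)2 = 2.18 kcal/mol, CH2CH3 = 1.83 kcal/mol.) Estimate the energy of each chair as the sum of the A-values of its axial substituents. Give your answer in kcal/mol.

Chair I (methyl axial, isopropyl equatorial, ethyl equatorial): E = 1.72 kcal/mol.
Chair II (methyl equatorial, isopropyl axial, ethyl axial): E = 4.01 kcal/mol.
ΔE = 4.01 − 1.72 = 2.29 kcal/mol; chair I is more stable.

2.29 kcal/mol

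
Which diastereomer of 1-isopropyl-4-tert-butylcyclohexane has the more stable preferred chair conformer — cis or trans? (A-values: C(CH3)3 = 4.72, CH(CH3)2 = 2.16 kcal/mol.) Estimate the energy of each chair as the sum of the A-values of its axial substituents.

trans

At 1,4 positions (parity opposite): cis → (a,e or e,a); trans → (e,e or a,a).
Best chair for cis: E = 2.16 kcal/mol; best chair for trans: E = 0.00 kcal/mol.
The trans isomer is lower by 2.16 kcal/mol.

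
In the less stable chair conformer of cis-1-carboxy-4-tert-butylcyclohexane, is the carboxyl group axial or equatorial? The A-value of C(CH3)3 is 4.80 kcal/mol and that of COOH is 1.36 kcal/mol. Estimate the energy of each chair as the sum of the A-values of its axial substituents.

C1 and C4 have opposite parity, so for the cis isomer the two substituents are one axial and one equatorial in each chair.
Chair I (tert-butyl axial, carboxyl equatorial): E = 4.80 kcal/mol.
Chair II (tert-butyl equatorial, carboxyl axial): E = 1.36 kcal/mol.
Chair I is the less stable (higher-energy) conformer, and in that chair the carboxyl group is equatorial.

equatorial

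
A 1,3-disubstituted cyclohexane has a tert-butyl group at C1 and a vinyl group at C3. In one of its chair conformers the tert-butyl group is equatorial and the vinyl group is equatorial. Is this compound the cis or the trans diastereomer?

C1 and C3 have the same parity, so their axial bonds point in the same direction.
With same-parity carbons, two substituents on the same face are both axial or both equatorial; opposite faces give one of each.
Here the groups are equatorial/equatorial → same face → cis.

cis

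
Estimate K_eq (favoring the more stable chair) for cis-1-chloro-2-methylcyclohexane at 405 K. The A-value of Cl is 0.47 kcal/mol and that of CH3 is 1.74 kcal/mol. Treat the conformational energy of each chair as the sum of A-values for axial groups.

C1 and C2 have opposite parity, so for the cis isomer the two substituents are one axial and one equatorial in each chair.
Chair I (chloro axial, methyl equatorial): E = 0.47 kcal/mol; chair II (chloro equatorial, methyl axial): E = 1.74 kcal/mol.
ΔG = 1.27 kcal/mol between the two chairs.
K = exp(ΔG/RT) with R = 1.987×10⁻³ kcal mol⁻¹ K⁻¹ and T = 405 K gives K ≈ 4.85.

K ≈ 4.85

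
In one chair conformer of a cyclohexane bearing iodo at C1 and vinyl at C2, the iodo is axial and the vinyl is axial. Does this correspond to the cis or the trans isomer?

C1 and C2 have opposite parity, so their axial bonds point in opposite directions.
With opposite-parity carbons, two substituents on the same face are one axial and one equatorial; opposite faces give both axial or both equatorial.
Here the groups are axial/axial → opposite face → trans.

trans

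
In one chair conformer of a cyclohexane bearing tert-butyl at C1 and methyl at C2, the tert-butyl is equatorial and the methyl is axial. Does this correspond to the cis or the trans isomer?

C1 and C2 have opposite parity, so their axial bonds point in opposite directions.
With opposite-parity carbons, two substituents on the same face are one axial and one equatorial; opposite faces give both axial or both equatorial.
Here the groups are equatorial/axial → same face → cis.

cis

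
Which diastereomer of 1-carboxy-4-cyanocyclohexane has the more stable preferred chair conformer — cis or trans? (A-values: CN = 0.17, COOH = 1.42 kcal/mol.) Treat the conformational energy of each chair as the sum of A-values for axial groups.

At 1,4 positions (parity opposite): cis → (a,e or e,a); trans → (e,e or a,a).
Best chair for cis: E = 0.17 kcal/mol; best chair for trans: E = 0.00 kcal/mol.
The trans isomer is lower by 0.17 kcal/mol.

trans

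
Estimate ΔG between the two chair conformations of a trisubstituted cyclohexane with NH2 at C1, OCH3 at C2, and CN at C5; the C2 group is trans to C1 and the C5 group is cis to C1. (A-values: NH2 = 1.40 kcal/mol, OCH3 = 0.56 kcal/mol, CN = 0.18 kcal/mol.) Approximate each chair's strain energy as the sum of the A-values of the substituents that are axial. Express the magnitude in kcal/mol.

Chair I (amino axial, methoxy axial, cyano axial): E = 2.14 kcal/mol.
Chair II (amino equatorial, methoxy equatorial, cyano equatorial): E = 0.00 kcal/mol.
ΔE = 2.14 − 0.00 = 2.14 kcal/mol; chair II is more stable.

2.14 kcal/mol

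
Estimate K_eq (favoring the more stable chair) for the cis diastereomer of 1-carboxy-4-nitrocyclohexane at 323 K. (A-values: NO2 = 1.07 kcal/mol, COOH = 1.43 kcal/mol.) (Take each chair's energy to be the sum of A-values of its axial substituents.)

C1 and C4 have opposite parity, so for the cis isomer the two substituents are one axial and one equatorial in each chair.
Chair I (nitro axial, carboxyl equatorial): E = 1.07 kcal/mol; chair II (nitro equatorial, carboxyl axial): E = 1.43 kcal/mol.
ΔG = 0.36 kcal/mol between the two chairs.
K = exp(ΔG/RT) with R = 1.987×10⁻³ kcal mol⁻¹ K⁻¹ and T = 323 K gives K ≈ 1.75.

K ≈ 1.75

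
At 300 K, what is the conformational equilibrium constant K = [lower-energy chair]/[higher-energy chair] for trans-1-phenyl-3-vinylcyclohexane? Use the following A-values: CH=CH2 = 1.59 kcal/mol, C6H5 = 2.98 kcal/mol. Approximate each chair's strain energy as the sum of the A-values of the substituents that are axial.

C1 and C3 have the same parity, so for the trans isomer the two substituents are one axial and one equatorial in each chair.
Chair I (vinyl axial, phenyl equatorial): E = 1.59 kcal/mol; chair II (vinyl equatorial, phenyl axial): E = 2.98 kcal/mol.
ΔG = 1.39 kcal/mol between the two chairs.
K = exp(ΔG/RT) with R = 1.987×10⁻³ kcal mol⁻¹ K⁻¹ and T = 300 K gives K ≈ 10.3.

K ≈ 10.3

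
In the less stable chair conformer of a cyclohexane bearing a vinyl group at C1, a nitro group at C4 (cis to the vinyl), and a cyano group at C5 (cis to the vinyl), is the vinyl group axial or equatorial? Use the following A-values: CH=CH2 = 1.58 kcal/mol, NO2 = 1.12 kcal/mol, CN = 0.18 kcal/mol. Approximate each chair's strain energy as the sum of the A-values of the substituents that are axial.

Chair I (vinyl axial, nitro equatorial, cyano axial): E = 1.76 kcal/mol.
Chair II (vinyl equatorial, nitro axial, cyano equatorial): E = 1.12 kcal/mol.
Chair I is the less stable (higher-energy) conformer, and in that chair the vinyl group is axial.

axial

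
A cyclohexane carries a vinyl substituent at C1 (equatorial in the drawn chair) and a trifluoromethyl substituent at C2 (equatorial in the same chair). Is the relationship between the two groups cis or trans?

trans

C1 and C2 have opposite parity, so their axial bonds point in opposite directions.
With opposite-parity carbons, two substituents on the same face are one axial and one equatorial; opposite faces give both axial or both equatorial.
Here the groups are equatorial/equatorial → opposite face → trans.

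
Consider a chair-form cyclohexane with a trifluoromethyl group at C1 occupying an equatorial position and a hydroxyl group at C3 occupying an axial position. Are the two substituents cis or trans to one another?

trans

C1 and C3 have the same parity, so their axial bonds point in the same direction.
With same-parity carbons, two substituents on the same face are both axial or both equatorial; opposite faces give one of each.
Here the groups are equatorial/axial → opposite face → trans.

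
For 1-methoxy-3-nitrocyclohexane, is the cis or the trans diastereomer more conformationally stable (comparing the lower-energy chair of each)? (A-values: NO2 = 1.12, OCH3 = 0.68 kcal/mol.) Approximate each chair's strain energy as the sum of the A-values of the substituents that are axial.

At 1,3 positions (parity same): cis → (e,e or a,a); trans → (a,e or e,a).
Best chair for cis: E = 0.00 kcal/mol; best chair for trans: E = 0.68 kcal/mol.
The cis isomer is lower by 0.68 kcal/mol.

cis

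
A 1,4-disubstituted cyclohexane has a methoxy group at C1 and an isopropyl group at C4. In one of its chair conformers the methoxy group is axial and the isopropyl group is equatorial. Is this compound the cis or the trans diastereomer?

cis

C1 and C4 have opposite parity, so their axial bonds point in opposite directions.
With opposite-parity carbons, two substituents on the same face are one axial and one equatorial; opposite faces give both axial or both equatorial.
Here the groups are axial/equatorial → same face → cis.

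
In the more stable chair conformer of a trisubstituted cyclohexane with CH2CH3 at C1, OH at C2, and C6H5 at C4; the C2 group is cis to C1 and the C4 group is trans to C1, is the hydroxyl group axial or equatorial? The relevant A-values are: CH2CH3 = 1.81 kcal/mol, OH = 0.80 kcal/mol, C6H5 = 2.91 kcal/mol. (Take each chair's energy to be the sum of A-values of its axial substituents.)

Chair I (ethyl axial, hydroxyl equatorial, phenyl axial): E = 4.72 kcal/mol.
Chair II (ethyl equatorial, hydroxyl axial, phenyl equatorial): E = 0.80 kcal/mol.
Chair II is the more stable (lower-energy) conformer, and in that chair the hydroxyl group is axial.

axial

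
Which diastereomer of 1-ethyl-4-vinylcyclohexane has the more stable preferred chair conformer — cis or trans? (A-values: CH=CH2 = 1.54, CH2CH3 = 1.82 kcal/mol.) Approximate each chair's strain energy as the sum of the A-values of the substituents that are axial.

At 1,4 positions (parity opposite): cis → (a,e or e,a); trans → (e,e or a,a).
Best chair for cis: E = 1.54 kcal/mol; best chair for trans: E = 0.00 kcal/mol.
The trans isomer is lower by 1.54 kcal/mol.

trans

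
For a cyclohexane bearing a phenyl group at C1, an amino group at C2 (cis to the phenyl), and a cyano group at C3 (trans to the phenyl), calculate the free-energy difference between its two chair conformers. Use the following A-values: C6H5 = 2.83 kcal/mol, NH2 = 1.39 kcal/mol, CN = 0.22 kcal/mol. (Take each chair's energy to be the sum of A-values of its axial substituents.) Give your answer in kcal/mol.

Chair I (phenyl axial, amino equatorial, cyano equatorial): E = 2.83 kcal/mol.
Chair II (phenyl equatorial, amino axial, cyano axial): E = 1.61 kcal/mol.
ΔE = 2.83 − 1.61 = 1.22 kcal/mol; chair II is more stable.

1.22 kcal/mol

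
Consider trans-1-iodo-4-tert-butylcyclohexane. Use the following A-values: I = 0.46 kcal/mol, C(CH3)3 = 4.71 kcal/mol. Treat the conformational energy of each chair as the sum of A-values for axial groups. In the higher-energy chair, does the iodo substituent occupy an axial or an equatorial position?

axial

C1 and C4 have opposite parity, so for the trans isomer the two substituents are e,e in one chair and a,a in the other.
Chair I (iodo axial, tert-butyl axial): E = 5.17 kcal/mol.
Chair II (iodo equatorial, tert-butyl equatorial): E = 0.00 kcal/mol.
Chair I is the less stable (higher-energy) conformer, and in that chair the iodo group is axial.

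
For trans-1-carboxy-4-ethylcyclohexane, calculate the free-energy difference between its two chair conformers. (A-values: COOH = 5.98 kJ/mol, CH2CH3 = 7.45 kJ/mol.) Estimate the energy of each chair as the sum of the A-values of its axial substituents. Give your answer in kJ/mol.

C1 and C4 have opposite parity, so for the trans isomer the two substituents are e,e in one chair and a,a in the other.
Chair I (carboxyl axial, ethyl axial): E = 13.43 kJ/mol.
Chair II (carboxyl equatorial, ethyl equatorial): E = 0.00 kJ/mol.
ΔE = 13.43 − 0.00 = 13.43 kJ/mol; chair II is more stable.

13.43 kJ/mol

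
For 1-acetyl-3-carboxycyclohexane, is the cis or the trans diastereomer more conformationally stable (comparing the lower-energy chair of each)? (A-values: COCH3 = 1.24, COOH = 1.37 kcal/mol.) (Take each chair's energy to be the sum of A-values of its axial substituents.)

cis

At 1,3 positions (parity same): cis → (e,e or a,a); trans → (a,e or e,a).
Best chair for cis: E = 0.00 kcal/mol; best chair for trans: E = 1.24 kcal/mol.
The cis isomer is lower by 1.24 kcal/mol.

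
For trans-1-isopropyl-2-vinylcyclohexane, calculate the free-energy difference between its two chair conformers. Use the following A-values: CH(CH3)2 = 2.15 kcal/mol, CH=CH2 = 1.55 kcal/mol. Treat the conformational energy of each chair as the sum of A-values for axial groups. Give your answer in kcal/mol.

C1 and C2 have opposite parity, so for the trans isomer the two substituents are e,e in one chair and a,a in the other.
Chair I (isopropyl axial, vinyl axial): E = 3.70 kcal/mol.
Chair II (isopropyl equatorial, vinyl equatorial): E = 0.00 kcal/mol.
ΔE = 3.70 − 0.00 = 3.70 kcal/mol; chair II is more stable.

3.70 kcal/mol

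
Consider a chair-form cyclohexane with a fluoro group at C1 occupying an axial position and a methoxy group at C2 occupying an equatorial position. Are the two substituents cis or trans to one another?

C1 and C2 have opposite parity, so their axial bonds point in opposite directions.
With opposite-parity carbons, two substituents on the same face are one axial and one equatorial; opposite faces give both axial or both equatorial.
Here the groups are axial/equatorial → same face → cis.

cis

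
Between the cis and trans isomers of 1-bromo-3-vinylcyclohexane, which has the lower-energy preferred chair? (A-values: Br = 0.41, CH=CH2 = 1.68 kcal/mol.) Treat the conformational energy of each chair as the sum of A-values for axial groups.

At 1,3 positions (parity same): cis → (e,e or a,a); trans → (a,e or e,a).
Best chair for cis: E = 0.00 kcal/mol; best chair for trans: E = 0.41 kcal/mol.
The cis isomer is lower by 0.41 kcal/mol.

cis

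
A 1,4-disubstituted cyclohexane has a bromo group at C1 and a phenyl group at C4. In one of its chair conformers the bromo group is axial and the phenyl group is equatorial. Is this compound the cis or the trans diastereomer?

cis

C1 and C4 have opposite parity, so their axial bonds point in opposite directions.
With opposite-parity carbons, two substituents on the same face are one axial and one equatorial; opposite faces give both axial or both equatorial.
Here the groups are axial/equatorial → same face → cis.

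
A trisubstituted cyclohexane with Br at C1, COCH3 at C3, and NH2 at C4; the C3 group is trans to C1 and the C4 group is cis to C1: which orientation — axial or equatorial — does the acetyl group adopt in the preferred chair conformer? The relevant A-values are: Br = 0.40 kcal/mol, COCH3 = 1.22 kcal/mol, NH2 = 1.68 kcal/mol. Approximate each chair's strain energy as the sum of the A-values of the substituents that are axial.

Chair I (bromo axial, acetyl equatorial, amino equatorial): E = 0.40 kcal/mol.
Chair II (bromo equatorial, acetyl axial, amino axial): E = 2.90 kcal/mol.
Chair I is the more stable (lower-energy) conformer, and in that chair the acetyl group is equatorial.

equatorial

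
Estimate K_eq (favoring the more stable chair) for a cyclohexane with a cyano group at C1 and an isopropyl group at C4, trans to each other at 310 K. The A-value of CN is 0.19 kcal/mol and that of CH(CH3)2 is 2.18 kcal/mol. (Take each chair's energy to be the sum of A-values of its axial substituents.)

K ≈ 46.9

C1 and C4 have opposite parity, so for the trans isomer the two substituents are e,e in one chair and a,a in the other.
Chair I (cyano axial, isopropyl axial): E = 2.37 kcal/mol; chair II (cyano equatorial, isopropyl equatorial): E = 0.00 kcal/mol.
ΔG = 2.37 kcal/mol between the two chairs.
K = exp(ΔG/RT) with R = 1.987×10⁻³ kcal mol⁻¹ K⁻¹ and T = 310 K gives K ≈ 46.9.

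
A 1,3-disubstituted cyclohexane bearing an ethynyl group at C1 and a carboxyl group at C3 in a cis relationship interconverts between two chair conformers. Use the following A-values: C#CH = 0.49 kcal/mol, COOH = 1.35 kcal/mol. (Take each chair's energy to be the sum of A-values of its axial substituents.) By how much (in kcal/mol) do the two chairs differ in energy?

1.84 kcal/mol

C1 and C3 have the same parity, so for the cis isomer the two substituents are e,e in one chair and a,a in the other.
Chair I (ethynyl axial, carboxyl axial): E = 1.84 kcal/mol.
Chair II (ethynyl equatorial, carboxyl equatorial): E = 0.00 kcal/mol.
ΔE = 1.84 − 0.00 = 1.84 kcal/mol; chair II is more stable.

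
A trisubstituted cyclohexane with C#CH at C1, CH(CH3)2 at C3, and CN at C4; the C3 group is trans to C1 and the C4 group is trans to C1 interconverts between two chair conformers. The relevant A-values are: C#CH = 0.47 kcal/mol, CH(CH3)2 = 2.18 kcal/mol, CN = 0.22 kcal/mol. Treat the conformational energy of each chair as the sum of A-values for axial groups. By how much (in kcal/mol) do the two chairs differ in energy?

Chair I (ethynyl axial, isopropyl equatorial, cyano axial): E = 0.69 kcal/mol.
Chair II (ethynyl equatorial, isopropyl axial, cyano equatorial): E = 2.18 kcal/mol.
ΔE = 2.18 − 0.69 = 1.49 kcal/mol; chair I is more stable.

1.49 kcal/mol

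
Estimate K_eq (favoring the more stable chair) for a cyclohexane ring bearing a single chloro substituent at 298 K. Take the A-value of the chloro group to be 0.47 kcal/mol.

K ≈ 2.21

One chair has the chloro group axial (E = 0.47 kcal/mol) and the other has it equatorial (E = 0).
ΔG = 0.47 kcal/mol between the two chairs.
K = exp(ΔG/RT) with R = 1.987×10⁻³ kcal mol⁻¹ K⁻¹ and T = 298 K gives K ≈ 2.21.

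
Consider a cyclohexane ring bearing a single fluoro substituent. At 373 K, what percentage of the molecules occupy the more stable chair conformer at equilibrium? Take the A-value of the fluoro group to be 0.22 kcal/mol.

One chair has the fluoro group axial (E = 0.22 kcal/mol) and the other has it equatorial (E = 0).
ΔG = 0.22 kcal/mol between the two chairs.
K = exp(ΔG/RT) with R = 1.987×10⁻³ kcal mol⁻¹ K⁻¹ and T = 373 K gives K ≈ 1.35.
Fraction in the lower-energy chair = K/(K+1) = 57.4%.

57.4%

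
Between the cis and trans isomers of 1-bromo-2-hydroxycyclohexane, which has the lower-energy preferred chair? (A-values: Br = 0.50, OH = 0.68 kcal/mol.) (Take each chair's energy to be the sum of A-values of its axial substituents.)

At 1,2 positions (parity opposite): cis → (a,e or e,a); trans → (e,e or a,a).
Best chair for cis: E = 0.50 kcal/mol; best chair for trans: E = 0.00 kcal/mol.
The trans isomer is lower by 0.50 kcal/mol.

trans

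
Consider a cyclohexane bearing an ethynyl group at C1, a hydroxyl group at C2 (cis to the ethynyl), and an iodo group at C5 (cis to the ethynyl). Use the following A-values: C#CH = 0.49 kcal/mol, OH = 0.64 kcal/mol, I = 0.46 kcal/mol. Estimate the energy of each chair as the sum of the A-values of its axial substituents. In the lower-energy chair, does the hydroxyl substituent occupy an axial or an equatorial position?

Chair I (ethynyl axial, hydroxyl equatorial, iodo axial): E = 0.95 kcal/mol.
Chair II (ethynyl equatorial, hydroxyl axial, iodo equatorial): E = 0.64 kcal/mol.
Chair II is the more stable (lower-energy) conformer, and in that chair the hydroxyl group is axial.

axial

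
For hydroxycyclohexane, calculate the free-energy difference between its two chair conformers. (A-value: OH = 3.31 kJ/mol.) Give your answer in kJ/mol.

A monosubstituted cyclohexane has one chair with the hydroxyl group axial (E = A = 3.31 kJ/mol) and one with it equatorial (E = 0).
ΔE = 3.31 − 0 = 3.31 kJ/mol.

3.31 kJ/mol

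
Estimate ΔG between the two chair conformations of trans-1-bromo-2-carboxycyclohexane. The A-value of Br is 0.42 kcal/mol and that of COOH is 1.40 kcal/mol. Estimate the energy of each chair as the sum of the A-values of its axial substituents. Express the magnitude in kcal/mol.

1.82 kcal/mol

C1 and C2 have opposite parity, so for the trans isomer the two substituents are e,e in one chair and a,a in the other.
Chair I (bromo axial, carboxyl axial): E = 1.82 kcal/mol.
Chair II (bromo equatorial, carboxyl equatorial): E = 0.00 kcal/mol.
ΔE = 1.82 − 0.00 = 1.82 kcal/mol; chair II is more stable.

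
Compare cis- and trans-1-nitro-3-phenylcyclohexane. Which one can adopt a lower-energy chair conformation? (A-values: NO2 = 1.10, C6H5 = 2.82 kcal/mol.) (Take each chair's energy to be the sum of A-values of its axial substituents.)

cis

At 1,3 positions (parity same): cis → (e,e or a,a); trans → (a,e or e,a).
Best chair for cis: E = 0.00 kcal/mol; best chair for trans: E = 1.10 kcal/mol.
The cis isomer is lower by 1.10 kcal/mol.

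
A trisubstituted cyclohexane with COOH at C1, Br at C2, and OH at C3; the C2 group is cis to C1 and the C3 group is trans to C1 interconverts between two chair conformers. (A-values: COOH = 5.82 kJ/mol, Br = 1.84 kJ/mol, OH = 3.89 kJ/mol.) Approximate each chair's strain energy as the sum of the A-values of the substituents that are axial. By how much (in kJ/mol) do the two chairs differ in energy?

Chair I (carboxyl axial, bromo equatorial, hydroxyl equatorial): E = 5.82 kJ/mol.
Chair II (carboxyl equatorial, bromo axial, hydroxyl axial): E = 5.73 kJ/mol.
ΔE = 5.82 − 5.73 = 0.09 kJ/mol; chair II is more stable.

0.09 kJ/mol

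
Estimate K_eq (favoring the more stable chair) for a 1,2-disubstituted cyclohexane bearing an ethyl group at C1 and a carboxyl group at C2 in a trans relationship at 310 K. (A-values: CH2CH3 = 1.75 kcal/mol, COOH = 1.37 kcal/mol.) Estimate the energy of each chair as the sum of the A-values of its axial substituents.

C1 and C2 have opposite parity, so for the trans isomer the two substituents are e,e in one chair and a,a in the other.
Chair I (ethyl axial, carboxyl axial): E = 3.12 kcal/mol; chair II (ethyl equatorial, carboxyl equatorial): E = 0.00 kcal/mol.
ΔG = 3.12 kcal/mol between the two chairs.
K = exp(ΔG/RT) with R = 1.987×10⁻³ kcal mol⁻¹ K⁻¹ and T = 310 K gives K ≈ 158.

K ≈ 158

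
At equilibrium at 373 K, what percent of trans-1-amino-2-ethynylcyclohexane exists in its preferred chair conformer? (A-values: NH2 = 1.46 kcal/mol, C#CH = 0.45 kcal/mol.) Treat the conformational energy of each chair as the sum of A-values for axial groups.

C1 and C2 have opposite parity, so for the trans isomer the two substituents are e,e in one chair and a,a in the other.
Chair I (amino axial, ethynyl axial): E = 1.91 kcal/mol; chair II (amino equatorial, ethynyl equatorial): E = 0.00 kcal/mol.
ΔG = 1.91 kcal/mol between the two chairs.
K = exp(ΔG/RT) with R = 1.987×10⁻³ kcal mol⁻¹ K⁻¹ and T = 373 K gives K ≈ 13.2.
Fraction in the lower-energy chair = K/(K+1) = 92.9%.

92.9%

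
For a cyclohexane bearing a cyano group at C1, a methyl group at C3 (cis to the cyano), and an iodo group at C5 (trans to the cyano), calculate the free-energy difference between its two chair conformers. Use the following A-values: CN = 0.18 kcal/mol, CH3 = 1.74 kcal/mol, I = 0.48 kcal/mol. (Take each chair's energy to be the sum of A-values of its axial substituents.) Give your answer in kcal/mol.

Chair I (cyano axial, methyl axial, iodo equatorial): E = 1.92 kcal/mol.
Chair II (cyano equatorial, methyl equatorial, iodo axial): E = 0.48 kcal/mol.
ΔE = 1.92 − 0.48 = 1.44 kcal/mol; chair II is more stable.

1.44 kcal/mol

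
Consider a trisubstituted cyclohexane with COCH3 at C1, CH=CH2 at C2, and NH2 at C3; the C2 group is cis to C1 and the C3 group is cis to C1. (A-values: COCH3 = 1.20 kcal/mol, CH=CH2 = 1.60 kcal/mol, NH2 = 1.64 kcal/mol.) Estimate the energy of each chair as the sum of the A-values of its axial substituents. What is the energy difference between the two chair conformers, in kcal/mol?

Chair I (acetyl axial, vinyl equatorial, amino axial): E = 2.84 kcal/mol.
Chair II (acetyl equatorial, vinyl axial, amino equatorial): E = 1.60 kcal/mol.
ΔE = 2.84 − 1.60 = 1.24 kcal/mol; chair II is more stable.

1.24 kcal/mol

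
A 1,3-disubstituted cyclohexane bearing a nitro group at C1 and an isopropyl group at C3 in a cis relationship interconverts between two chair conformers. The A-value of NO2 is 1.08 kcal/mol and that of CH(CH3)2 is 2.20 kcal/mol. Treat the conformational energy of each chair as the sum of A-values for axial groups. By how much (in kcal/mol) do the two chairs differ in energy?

C1 and C3 have the same parity, so for the cis isomer the two substituents are e,e in one chair and a,a in the other.
Chair I (nitro axial, isopropyl axial): E = 3.28 kcal/mol.
Chair II (nitro equatorial, isopropyl equatorial): E = 0.00 kcal/mol.
ΔE = 3.28 − 0.00 = 3.28 kcal/mol; chair II is more stable.

3.28 kcal/mol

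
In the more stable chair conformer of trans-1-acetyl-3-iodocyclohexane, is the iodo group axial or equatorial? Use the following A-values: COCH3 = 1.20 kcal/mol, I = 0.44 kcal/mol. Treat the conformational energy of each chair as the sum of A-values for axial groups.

axial

C1 and C3 have the same parity, so for the trans isomer the two substituents are one axial and one equatorial in each chair.
Chair I (acetyl axial, iodo equatorial): E = 1.20 kcal/mol.
Chair II (acetyl equatorial, iodo axial): E = 0.44 kcal/mol.
Chair II is the more stable (lower-energy) conformer, and in that chair the iodo group is axial.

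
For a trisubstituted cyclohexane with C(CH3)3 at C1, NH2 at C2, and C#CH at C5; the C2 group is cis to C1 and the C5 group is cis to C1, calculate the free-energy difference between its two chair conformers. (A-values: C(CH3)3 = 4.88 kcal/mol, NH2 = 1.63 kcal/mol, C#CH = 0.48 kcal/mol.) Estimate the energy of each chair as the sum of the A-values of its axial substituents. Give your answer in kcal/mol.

3.73 kcal/mol

Chair I (tert-butyl axial, amino equatorial, ethynyl axial): E = 5.36 kcal/mol.
Chair II (tert-butyl equatorial, amino axial, ethynyl equatorial): E = 1.63 kcal/mol.
ΔE = 5.36 − 1.63 = 3.73 kcal/mol; chair II is more stable.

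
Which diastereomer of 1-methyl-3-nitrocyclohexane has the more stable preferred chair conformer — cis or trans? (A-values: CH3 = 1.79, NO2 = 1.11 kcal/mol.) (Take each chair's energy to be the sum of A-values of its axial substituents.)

At 1,3 positions (parity same): cis → (e,e or a,a); trans → (a,e or e,a).
Best chair for cis: E = 0.00 kcal/mol; best chair for trans: E = 1.11 kcal/mol.
The cis isomer is lower by 1.11 kcal/mol.

cis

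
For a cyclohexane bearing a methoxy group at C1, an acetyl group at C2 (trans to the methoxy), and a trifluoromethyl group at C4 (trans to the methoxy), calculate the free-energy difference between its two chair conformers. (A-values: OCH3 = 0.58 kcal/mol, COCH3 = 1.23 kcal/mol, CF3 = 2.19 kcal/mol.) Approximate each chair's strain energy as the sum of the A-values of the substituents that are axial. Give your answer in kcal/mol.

4.00 kcal/mol

Chair I (methoxy axial, acetyl axial, trifluoromethyl axial): E = 4.00 kcal/mol.
Chair II (methoxy equatorial, acetyl equatorial, trifluoromethyl equatorial): E = 0.00 kcal/mol.
ΔE = 4.00 − 0.00 = 4.00 kcal/mol; chair II is more stable.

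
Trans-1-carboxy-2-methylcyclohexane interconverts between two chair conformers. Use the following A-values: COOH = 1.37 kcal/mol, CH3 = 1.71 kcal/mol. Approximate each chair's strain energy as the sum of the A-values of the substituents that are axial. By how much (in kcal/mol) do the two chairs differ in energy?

3.08 kcal/mol

C1 and C2 have opposite parity, so for the trans isomer the two substituents are e,e in one chair and a,a in the other.
Chair I (carboxyl axial, methyl axial): E = 3.08 kcal/mol.
Chair II (carboxyl equatorial, methyl equatorial): E = 0.00 kcal/mol.
ΔE = 3.08 − 0.00 = 3.08 kcal/mol; chair II is more stable.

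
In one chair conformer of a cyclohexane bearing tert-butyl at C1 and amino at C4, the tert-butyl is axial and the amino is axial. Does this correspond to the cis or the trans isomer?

C1 and C4 have opposite parity, so their axial bonds point in opposite directions.
With opposite-parity carbons, two substituents on the same face are one axial and one equatorial; opposite faces give both axial or both equatorial.
Here the groups are axial/axial → opposite face → trans.

trans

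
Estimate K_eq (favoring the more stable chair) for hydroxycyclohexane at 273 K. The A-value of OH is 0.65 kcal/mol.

K ≈ 3.31

One chair has the hydroxyl group axial (E = 0.65 kcal/mol) and the other has it equatorial (E = 0).
ΔG = 0.65 kcal/mol between the two chairs.
K = exp(ΔG/RT) with R = 1.987×10⁻³ kcal mol⁻¹ K⁻¹ and T = 273 K gives K ≈ 3.31.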